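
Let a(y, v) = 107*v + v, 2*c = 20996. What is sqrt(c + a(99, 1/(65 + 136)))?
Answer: sqrt(47127934)/67 ≈ 102.46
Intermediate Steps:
c = 10498 (c = (1/2)*20996 = 10498)
a(y, v) = 108*v
sqrt(c + a(99, 1/(65 + 136))) = sqrt(10498 + 108/(65 + 136)) = sqrt(10498 + 108/201) = sqrt(10498 + 108*(1/201)) = sqrt(10498 + 36/67) = sqrt(703402/67) = sqrt(47127934)/67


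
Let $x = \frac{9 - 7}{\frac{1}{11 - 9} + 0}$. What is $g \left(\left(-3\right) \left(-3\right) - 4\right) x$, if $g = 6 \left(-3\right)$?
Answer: $-360$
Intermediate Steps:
$g = -18$
$x = 4$ ($x = \frac{2}{\frac{1}{2} + 0} = 2 \frac{1}{\frac{1}{2}} = 2 \cdot 2 = 4$)
$g \left(\left(-3\right) \left(-3\right) - 4\right) x = - 18 \left(\left(-3\right) \left(-3\right) - 4\right) 4 = - 18 \left(9 - 4\right) 4 = \left(-18\right) 5 \cdot 4 = \left(-90\right) 4 = -360$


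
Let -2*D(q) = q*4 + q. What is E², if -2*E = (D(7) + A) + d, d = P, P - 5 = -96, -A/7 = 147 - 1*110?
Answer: 540225/16 ≈ 33764.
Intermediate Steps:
A = -259 (A = -7*(147 - 1*110) = -7*(147 - 110) = -7*37 = -259)
P = -91 (P = 5 - 96 = -91)
D(q) = -5*q/2 (D(q) = -(q*4 + q)/2 = -(4*q + q)/2 = -5*q/2)
d = -91
E = 735/4 (E = -((-5/2*7 - 259) - 91)/2 = -((-35/2 - 259) - 91)/2 = -(-553/2 - 91)/2 = -½*(-735/2) = 735/4 ≈ 183.75)
E² = (735/4)² = 540225/16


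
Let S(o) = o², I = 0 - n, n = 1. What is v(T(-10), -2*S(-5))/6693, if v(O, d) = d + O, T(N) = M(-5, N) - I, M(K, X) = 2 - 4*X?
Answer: -7/6693 ≈ -0.0010459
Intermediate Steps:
I = -1 (I = 0 - 1*1 = 0 - 1 = -1)
T(N) = 3 - 4*N (T(N) = (2 - 4*N) - 1*(-1) = (2 - 4*N) + 1 = 3 - 4*N)
v(O, d) = O + d
v(T(-10), -2*S(-5))/6693 = ((3 - 4*(-10)) - 2*(-5)²)/6693 = ((3 + 40) - 2*25)*(1/6693) = (43 - 50)*(1/6693) = -7*1/6693 = -7/6693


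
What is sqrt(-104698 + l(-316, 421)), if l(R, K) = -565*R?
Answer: sqrt(73842) ≈ 271.74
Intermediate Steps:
sqrt(-104698 + l(-316, 421)) = sqrt(-104698 - 565*(-316)) = sqrt(-104698 + 178540) = sqrt(73842)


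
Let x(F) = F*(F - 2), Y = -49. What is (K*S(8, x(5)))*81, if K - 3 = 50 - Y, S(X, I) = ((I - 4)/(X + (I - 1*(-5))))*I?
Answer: 681615/14 ≈ 48687.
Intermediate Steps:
x(F) = F*(-2 + F)
S(X, I) = I*(-4 + I)/(5 + I + X) (S(X, I) = ((-4 + I)/(X + (I + 5)))*I = ((-4 + I)/(X + (5 + I)))*I = ((-4 + I)/(5 + I + X))*I = I*(-4 + I)/(5 + I + X))
K = 102 (K = 3 + (50 - 1*(-49)) = 3 + (50 + 49) = 3 + 99 = 102)
(K*S(8, x(5)))*81 = (102*((5*(-2 + 5))*(-4 + 5*(-2 + 5))/(5 + 5*(-2 + 5) + 8)))*81 = (102*((5*3)*(-4 + 5*3)/(5 + 5*3 + 8)))*81 = (102*(15*(-4 + 15)/(5 + 15 + 8)))*81 = (102*(15*11/28))*81 = (102*(15*(1/28)*11))*81 = (102*(165/28))*81 = (8415/14)*81 = 681615/14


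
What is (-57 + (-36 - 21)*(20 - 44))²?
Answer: 1718721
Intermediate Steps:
(-57 + (-36 - 21)*(20 - 44))² = (-57 - 57*(-24))² = (-57 + 1368)² = 1311² = 1718721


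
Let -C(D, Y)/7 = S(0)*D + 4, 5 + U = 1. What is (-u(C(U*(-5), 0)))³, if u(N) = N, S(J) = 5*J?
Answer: 21952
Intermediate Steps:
U = -4 (U = -5 + 1 = -4)
C(D, Y) = -28 (C(D, Y) = -7*((5*0)*D + 4) = -7*(0*D + 4) = -7*(0 + 4) = -7*4 = -28)
(-u(C(U*(-5), 0)))³ = (-1*(-28))³ = 28³ = 21952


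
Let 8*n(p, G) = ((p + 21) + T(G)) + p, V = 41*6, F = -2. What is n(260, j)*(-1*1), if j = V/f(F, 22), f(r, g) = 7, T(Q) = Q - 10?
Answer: -3963/56 ≈ -70.768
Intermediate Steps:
V = 246
T(Q) = -10 + Q
j = 246/7 ≈ 35.143
n(p, G) = 11/8 + p/4 + G/8 (n(p, G) = (((p + 21) + (-10 + G)) + p)/8 = (((21 + p) + (-10 + G)) + p)/8 = ((11 + G + p) + p)/8 = (11 + G + 2*p)/8 = 11/8 + p/4 + G/8)
n(260, j)*(-1*1) = (11/8 + (¼)*260 + (⅛)*(246/7))*(-1*1) = (11/8 + 65 + 123/28)*(-1) = (3963/56)*(-1) = -3963/56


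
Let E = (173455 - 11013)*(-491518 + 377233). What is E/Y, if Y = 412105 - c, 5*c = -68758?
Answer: -30941139950/709761 ≈ -43594.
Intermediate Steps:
c = -68758/5 (c = (⅕)*(-68758) = -68758/5 ≈ -13752.)
Y = 2129283/5 (Y = 412105 - 1*(-68758/5) = 412105 + 68758/5 = 2129283/5 ≈ 4.2586e+5)
E = -18564683970 (E = 162442*(-114285) = -18564683970)
E/Y = -18564683970/2129283/5 = -18564683970*5/2129283 = -30941139950/709761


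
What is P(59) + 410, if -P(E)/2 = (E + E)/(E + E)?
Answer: 408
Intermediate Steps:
P(E) = -2 (P(E) = -2*(E + E)/(E + E) = -2*2*E/(2*E) = -2*2*E*1/(2*E) = -2*1 = -2)
P(59) + 410 = -2 + 410 = 408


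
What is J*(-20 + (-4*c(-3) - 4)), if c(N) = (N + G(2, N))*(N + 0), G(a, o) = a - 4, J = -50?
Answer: 4200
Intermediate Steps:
G(a, o) = -4 + a
c(N) = N*(-2 + N) (c(N) = (N + (-4 + 2))*(N + 0) = (N - 2)*N = (-2 + N)*N = N*(-2 + N))
J*(-20 + (-4*c(-3) - 4)) = -50*(-20 + (-(-12)*(-2 - 3) - 4)) = -50*(-20 + (-(-12)*(-5) - 4)) = -50*(-20 + (-4*15 - 4)) = -50*(-20 + (-60 - 4)) = -50*(-20 - 64) = -50*(-84) = 4200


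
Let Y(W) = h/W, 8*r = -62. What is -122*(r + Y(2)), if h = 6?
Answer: 1159/2 ≈ 579.50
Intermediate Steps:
r = -31/4 (r = (⅛)*(-62) = -31/4 ≈ -7.7500)
Y(W) = 6/W
-122*(r + Y(2)) = -122*(-31/4 + 6/2) = -122*(-31/4 + 6*(½)) = -122*(-31/4 + 3) = -122*(-19/4) = 1159/2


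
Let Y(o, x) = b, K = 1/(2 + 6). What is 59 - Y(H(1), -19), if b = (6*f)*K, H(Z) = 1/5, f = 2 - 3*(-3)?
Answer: 203/4 ≈ 50.750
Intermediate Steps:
f = 11 (f = 2 + 9 = 11)
K = ⅛ (K = 1/8 = ⅛ ≈ 0.12500)
H(Z) = ⅕ (H(Z) = 1*(⅕) = ⅕)
b = 33/4 (b = (6*11)*(⅛) = 66*(⅛) = 33/4 ≈ 8.2500)
Y(o, x) = 33/4
59 - Y(H(1), -19) = 59 - 1*33/4 = 59 - 33/4 = 203/4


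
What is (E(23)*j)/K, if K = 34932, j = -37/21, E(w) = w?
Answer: -851/733572 ≈ -0.0011601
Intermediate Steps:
j = -37/21 (j = -37*1/21 = -37/21 ≈ -1.7619)
(E(23)*j)/K = (23*(-37/21))/34932 = -851/21*1/34932 = -851/733572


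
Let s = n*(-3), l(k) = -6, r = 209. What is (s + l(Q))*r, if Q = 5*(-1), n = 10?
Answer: -7524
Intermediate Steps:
Q = -5
s = -30 (s = 10*(-3) = -30)
(s + l(Q))*r = (-30 - 6)*209 = -36*209 = -7524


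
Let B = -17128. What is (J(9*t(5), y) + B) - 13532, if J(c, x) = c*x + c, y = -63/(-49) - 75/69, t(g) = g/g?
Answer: -4934523/161 ≈ -30649.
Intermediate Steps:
t(g) = 1
y = 32/161 (y = -63*(-1/49) - 75*1/69 = 9/7 - 25/23 = 32/161 ≈ 0.19876)
J(c, x) = c + c*x
(J(9*t(5), y) + B) - 13532 = ((9*1)*(1 + 32/161) - 17128) - 13532 = (9*(193/161) - 17128) - 13532 = (1737/161 - 17128) - 13532 = -2755871/161 - 13532 = -4934523/161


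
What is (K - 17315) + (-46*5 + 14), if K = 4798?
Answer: -12733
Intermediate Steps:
(K - 17315) + (-46*5 + 14) = (4798 - 17315) + (-46*5 + 14) = -12517 + (-230 + 14) = -12517 - 216 = -12733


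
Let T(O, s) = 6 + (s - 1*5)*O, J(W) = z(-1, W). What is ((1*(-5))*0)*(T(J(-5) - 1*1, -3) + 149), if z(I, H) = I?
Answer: 0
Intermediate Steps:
J(W) = -1
T(O, s) = 6 + O*(-5 + s) (T(O, s) = 6 + (s - 5)*O = 6 + (-5 + s)*O = 6 + O*(-5 + s))
((1*(-5))*0)*(T(J(-5) - 1*1, -3) + 149) = ((1*(-5))*0)*((6 - 5*(-1 - 1*1) + (-1 - 1*1)*(-3)) + 149) = (-5*0)*((6 - 5*(-1 - 1) + (-1 - 1)*(-3)) + 149) = 0*((6 - 5*(-2) - 2*(-3)) + 149) = 0*((6 + 10 + 6) + 149) = 0*(22 + 149) = 0*171 = 0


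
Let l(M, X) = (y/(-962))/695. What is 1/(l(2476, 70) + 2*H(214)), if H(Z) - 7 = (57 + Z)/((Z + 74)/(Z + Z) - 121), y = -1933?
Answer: 1721619250/16352805283 ≈ 0.10528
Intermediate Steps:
l(M, X) = 1933/668590 (l(M, X) = -1933/(-962)/695 = -1933*(-1/962)*(1/695) = (1933/962)*(1/695) = 1933/668590)
H(Z) = 7 + (57 + Z)/(-121 + (74 + Z)/(2*Z)) (H(Z) = 7 + (57 + Z)/((Z + 74)/(Z + Z) - 121) = 7 + (57 + Z)/((74 + Z)/((2*Z)) - 121) = 7 + (57 + Z)/((74 + Z)*(1/(2*Z)) - 121) = 7 + (57 + Z)/((74 + Z)/(2*Z) - 121) = 7 + (57 + Z)/(-121 + (74 + Z)/(2*Z)))
1/(l(2476, 70) + 2*H(214)) = 1/(1933/668590 + 2*((-518 - 2*214² + 1573*214)/(-74 + 241*214))) = 1/(1933/668590 + 2*((-518 - 2*45796 + 336622)/(-74 + 51574))) = 1/(1933/668590 + 2*((-518 - 91592 + 336622)/51500)) = 1/(1933/668590 + 2*((1/51500)*244512)) = 1/(1933/668590 + 2*(61128/12875)) = 1/(1933/668590 + 122256/12875) = 1/(16352805283/1721619250) = 1721619250/16352805283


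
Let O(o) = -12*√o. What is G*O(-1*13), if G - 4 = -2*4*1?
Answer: 48*I*√13 ≈ 173.07*I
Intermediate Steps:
G = -4 (G = 4 - 2*4*1 = 4 - 8*1 = 4 - 8 = -4)
G*O(-1*13) = -(-48)*√(-1*13) = -(-48)*√(-13) = -(-48)*I*√13 = 48*I*√13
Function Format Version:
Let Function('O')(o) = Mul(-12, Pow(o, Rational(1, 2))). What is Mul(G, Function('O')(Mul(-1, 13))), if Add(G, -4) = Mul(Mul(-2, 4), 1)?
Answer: Mul(48, I, Pow(13, Rational(1, 2))) ≈ Mul(173.07, I)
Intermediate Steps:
G = -4 (G = Add(4, Mul(Mul(-2, 4), 1)) = Add(4, Mul(-8, 1)) = Add(4, -8) = -4)
Mul(G, Function('O')(Mul(-1, 13))) = Mul(-4, Mul(-12, Pow(Mul(-1, 13), Rational(1, 2)))) = Mul(-4, Mul(-12, Pow(-13, Rational(1, 2)))) = Mul(-4, Mul(-12, Mul(I, Pow(13, Rational(1, 2))))) = Mul(-4, Mul(-12, I, Pow(13, Rational(1, 2)))) = Mul(48, I, Pow(13, Rational(1, 2)))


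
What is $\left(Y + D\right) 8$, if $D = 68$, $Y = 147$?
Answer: $1720$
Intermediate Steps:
$\left(Y + D\right) 8 = \left(147 + 68\right) 8 = 215 \cdot 8 = 1720$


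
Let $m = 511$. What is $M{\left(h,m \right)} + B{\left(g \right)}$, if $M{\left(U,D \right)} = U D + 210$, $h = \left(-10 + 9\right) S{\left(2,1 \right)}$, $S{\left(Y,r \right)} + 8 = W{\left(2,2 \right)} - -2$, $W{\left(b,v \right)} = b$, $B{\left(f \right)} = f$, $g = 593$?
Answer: $2847$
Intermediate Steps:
$S{\left(Y,r \right)} = -4$ ($S{\left(Y,r \right)} = -8 + \left(2 - -2\right) = -8 + \left(2 + 2\right) = -8 + 4 = -4$)
$h = 4$ ($h = \left(-10 + 9\right) \left(-4\right) = \left(-1\right) \left(-4\right) = 4$)
$M{\left(U,D \right)} = 210 + D U$ ($M{\left(U,D \right)} = D U + 210 = 210 + D U$)
$M{\left(h,m \right)} + B{\left(g \right)} = \left(210 + 511 \cdot 4\right) + 593 = \left(210 + 2044\right) + 593 = 2254 + 593 = 2847$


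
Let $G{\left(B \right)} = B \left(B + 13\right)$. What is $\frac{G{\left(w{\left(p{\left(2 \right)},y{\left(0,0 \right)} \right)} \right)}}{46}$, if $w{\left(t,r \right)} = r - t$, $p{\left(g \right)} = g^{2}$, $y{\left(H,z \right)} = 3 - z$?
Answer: $- \frac{6}{23} \approx -0.26087$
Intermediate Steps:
$G{\left(B \right)} = B \left(13 + B\right)$
$\frac{G{\left(w{\left(p{\left(2 \right)},y{\left(0,0 \right)} \right)} \right)}}{46} = \frac{\left(\left(3 - 0\right) - 2^{2}\right) \left(13 + \left(\left(3 - 0\right) - 2^{2}\right)\right)}{46} = \left(\left(3 + 0\right) - 4\right) \left(13 + \left(\left(3 + 0\right) - 4\right)\right) \frac{1}{46} = \left(3 - 4\right) \left(13 + \left(3 - 4\right)\right) \frac{1}{46} = - (13 - 1) \frac{1}{46} = \left(-1\right) 12 \cdot \frac{1}{46} = \left(-12\right) \frac{1}{46} = - \frac{6}{23}$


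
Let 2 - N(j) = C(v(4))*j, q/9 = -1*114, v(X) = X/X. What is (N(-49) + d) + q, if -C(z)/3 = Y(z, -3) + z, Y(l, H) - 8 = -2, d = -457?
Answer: -2510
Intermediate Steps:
Y(l, H) = 6 (Y(l, H) = 8 - 2 = 6)
v(X) = 1
C(z) = -18 - 3*z (C(z) = -3*(6 + z) = -18 - 3*z)
q = -1026 (q = 9*(-1*114) = 9*(-114) = -1026)
N(j) = 2 + 21*j (N(j) = 2 - (-18 - 3*1)*j = 2 - (-18 - 3)*j = 2 - (-21)*j = 2 + 21*j)
(N(-49) + d) + q = ((2 + 21*(-49)) - 457) - 1026 = ((2 - 1029) - 457) - 1026 = (-1027 - 457) - 1026 = -1484 - 1026 = -2510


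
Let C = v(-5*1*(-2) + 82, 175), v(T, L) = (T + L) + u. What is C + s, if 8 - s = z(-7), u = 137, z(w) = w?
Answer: 419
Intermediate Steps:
s = 15 (s = 8 - 1*(-7) = 8 + 7 = 15)
v(T, L) = 137 + L + T (v(T, L) = (T + L) + 137 = (L + T) + 137 = 137 + L + T)
C = 404 (C = 137 + 175 + (-5*1*(-2) + 82) = 137 + 175 + (-5*(-2) + 82) = 137 + 175 + (10 + 82) = 137 + 175 + 92 = 404)
C + s = 404 + 15 = 419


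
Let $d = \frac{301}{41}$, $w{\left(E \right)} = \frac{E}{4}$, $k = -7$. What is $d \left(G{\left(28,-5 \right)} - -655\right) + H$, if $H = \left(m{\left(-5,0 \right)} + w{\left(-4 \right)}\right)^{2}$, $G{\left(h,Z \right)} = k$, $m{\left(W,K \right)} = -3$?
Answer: $\frac{195704}{41} \approx 4773.3$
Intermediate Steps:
$G{\left(h,Z \right)} = -7$
$w{\left(E \right)} = \frac{E}{4}$ ($w{\left(E \right)} = E \frac{1}{4} = \frac{E}{4}$)
$d = \frac{301}{41}$ ($d = 301 \cdot \frac{1}{41} = \frac{301}{41} \approx 7.3415$)
$H = 16$ ($H = \left(-3 + \frac{1}{4} \left(-4\right)\right)^{2} = \left(-3 - 1\right)^{2} = \left(-4\right)^{2} = 16$)
$d \left(G{\left(28,-5 \right)} - -655\right) + H = \frac{301 \left(-7 - -655\right)}{41} + 16 = \frac{301 \left(-7 + 655\right)}{41} + 16 = \frac{301}{41} \cdot 648 + 16 = \frac{195048}{41} + 16 = \frac{195704}{41}$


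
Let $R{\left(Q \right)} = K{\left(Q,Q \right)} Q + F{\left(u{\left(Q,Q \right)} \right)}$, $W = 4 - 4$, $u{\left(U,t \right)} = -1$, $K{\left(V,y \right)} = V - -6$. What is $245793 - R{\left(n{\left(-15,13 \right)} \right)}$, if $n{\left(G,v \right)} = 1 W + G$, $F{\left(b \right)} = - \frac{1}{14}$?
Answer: $\frac{3439213}{14} \approx 2.4566 \cdot 10^{5}$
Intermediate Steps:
$K{\left(V,y \right)} = 6 + V$ ($K{\left(V,y \right)} = V + 6 = 6 + V$)
$W = 0$
$F{\left(b \right)} = - \frac{1}{14}$ ($F{\left(b \right)} = \left(-1\right) \frac{1}{14} = - \frac{1}{14}$)
$n{\left(G,v \right)} = G$ ($n{\left(G,v \right)} = 1 \cdot 0 + G = 0 + G = G$)
$R{\left(Q \right)} = - \frac{1}{14} + Q \left(6 + Q\right)$ ($R{\left(Q \right)} = \left(6 + Q\right) Q - \frac{1}{14} = Q \left(6 + Q\right) - \frac{1}{14} = - \frac{1}{14} + Q \left(6 + Q\right)$)
$245793 - R{\left(n{\left(-15,13 \right)} \right)} = 245793 - \left(- \frac{1}{14} - 15 \left(6 - 15\right)\right) = 245793 - \left(- \frac{1}{14} - -135\right) = 245793 - \left(- \frac{1}{14} + 135\right) = 245793 - \frac{1889}{14} = \frac{3439213}{14}$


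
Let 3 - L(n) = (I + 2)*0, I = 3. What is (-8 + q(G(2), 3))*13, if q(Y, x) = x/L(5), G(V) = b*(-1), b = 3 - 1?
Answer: -91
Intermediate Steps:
b = 2
L(n) = 3 (L(n) = 3 - (3 + 2)*0 = 3 - 5*0 = 3 - 1*0 = 3 + 0 = 3)
G(V) = -2 (G(V) = 2*(-1) = -2)
q(Y, x) = x/3
(-8 + q(G(2), 3))*13 = (-8 + (1/3)*3)*13 = (-8 + 1)*13 = -7*13 = -91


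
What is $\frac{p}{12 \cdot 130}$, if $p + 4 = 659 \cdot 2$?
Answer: $\frac{219}{260} \approx 0.84231$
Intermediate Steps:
$p = 1314$ ($p = -4 + 659 \cdot 2 = -4 + 1318 = 1314$)
$\frac{p}{12 \cdot 130} = \frac{1314}{12 \cdot 130} = \frac{1314}{1560} = 1314 \cdot \frac{1}{1560} = \frac{219}{260}$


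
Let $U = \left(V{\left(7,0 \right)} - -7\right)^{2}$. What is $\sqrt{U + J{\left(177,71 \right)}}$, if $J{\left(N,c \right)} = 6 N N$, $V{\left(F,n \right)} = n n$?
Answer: $\sqrt{188023} \approx 433.62$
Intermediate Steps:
$V{\left(F,n \right)} = n^{2}$
$J{\left(N,c \right)} = 6 N^{2}$
$U = 49$ ($U = \left(0^{2} - -7\right)^{2} = \left(0 + \left(-17 + 24\right)\right)^{2} = \left(0 + 7\right)^{2} = 7^{2} = 49$)
$\sqrt{U + J{\left(177,71 \right)}} = \sqrt{49 + 6 \cdot 177^{2}} = \sqrt{49 + 6 \cdot 31329} = \sqrt{49 + 187974} = \sqrt{188023}$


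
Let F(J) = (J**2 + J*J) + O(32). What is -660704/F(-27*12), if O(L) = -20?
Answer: -165176/52483 ≈ -3.1472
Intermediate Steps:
F(J) = -20 + 2*J**2 (F(J) = (J**2 + J*J) - 20 = (J**2 + J**2) - 20 = 2*J**2 - 20 = -20 + 2*J**2)
-660704/F(-27*12) = -660704/(-20 + 2*(-27*12)**2) = -660704/(-20 + 2*(-324)**2) = -660704/(-20 + 2*104976) = -660704/(-20 + 209952) = -660704/209932 = -660704*1/209932 = -165176/52483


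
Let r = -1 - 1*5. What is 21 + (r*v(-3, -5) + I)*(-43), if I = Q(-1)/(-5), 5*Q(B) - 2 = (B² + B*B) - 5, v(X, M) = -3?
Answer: -18868/25 ≈ -754.72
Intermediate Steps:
Q(B) = -⅗ + 2*B²/5 (Q(B) = ⅖ + ((B² + B*B) - 5)/5 = ⅖ + ((B² + B²) - 5)/5 = ⅖ + (2*B² - 5)/5 = ⅖ + (-5 + 2*B²)/5 = ⅖ + (-1 + 2*B²/5) = -⅗ + 2*B²/5)
r = -6 (r = -1 - 5 = -6)
I = 1/25 (I = (-⅗ + (⅖)*(-1)²)/(-5) = (-⅗ + (⅖)*1)*(-⅕) = (-⅗ + ⅖)*(-⅕) = -⅕*(-⅕) = 1/25 ≈ 0.040000)
21 + (r*v(-3, -5) + I)*(-43) = 21 + (-6*(-3) + 1/25)*(-43) = 21 + (18 + 1/25)*(-43) = 21 + (451/25)*(-43) = 21 - 19393/25 = -18868/25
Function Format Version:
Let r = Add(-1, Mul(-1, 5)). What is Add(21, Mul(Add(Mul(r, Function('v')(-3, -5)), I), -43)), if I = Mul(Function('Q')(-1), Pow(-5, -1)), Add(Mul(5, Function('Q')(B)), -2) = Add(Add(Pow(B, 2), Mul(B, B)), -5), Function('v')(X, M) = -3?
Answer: Rational(-18868, 25) ≈ -754.72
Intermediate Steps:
Function('Q')(B) = Add(Rational(-3, 5), Mul(Rational(2, 5), Pow(B, 2))) (Function('Q')(B) = Add(Rational(2, 5), Mul(Rational(1, 5), Add(Add(Pow(B, 2), Mul(B, B)), -5))) = Add(Rational(2, 5), Mul(Rational(1, 5), Add(Add(Pow(B, 2), Pow(B, 2)), -5))) = Add(Rational(2, 5), Mul(Rational(1, 5), Add(Mul(2, Pow(B, 2)), -5))) = Add(Rational(2, 5), Mul(Rational(1, 5), Add(-5, Mul(2, Pow(B, 2))))) = Add(Rational(2, 5), Add(-1, Mul(Rational(2, 5), Pow(B, 2)))) = Add(Rational(-3, 5), Mul(Rational(2, 5), Pow(B, 2))))
r = -6 (r = Add(-1, -5) = -6)
I = Rational(1, 25) (I = Mul(Add(Rational(-3, 5), Mul(Rational(2, 5), Pow(-1, 2))), Pow(-5, -1)) = Mul(Add(Rational(-3, 5), Mul(Rational(2, 5), 1)), Rational(-1, 5)) = Mul(Add(Rational(-3, 5), Rational(2, 5)), Rational(-1, 5)) = Mul(Rational(-1, 5), Rational(-1, 5)) = Rational(1, 25) ≈ 0.040000)
Add(21, Mul(Add(Mul(r, Function('v')(-3, -5)), I), -43)) = Add(21, Mul(Add(Mul(-6, -3), Rational(1, 25)), -43)) = Add(21, Mul(Add(18, Rational(1, 25)), -43)) = Add(21, Mul(Rational(451, 25), -43)) = Add(21, Rational(-19393, 25)) = Rational(-18868, 25)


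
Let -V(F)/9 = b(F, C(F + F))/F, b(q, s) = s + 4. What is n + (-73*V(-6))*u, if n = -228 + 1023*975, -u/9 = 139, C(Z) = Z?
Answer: -98679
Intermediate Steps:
b(q, s) = 4 + s
u = -1251 (u = -9*139 = -1251)
V(F) = -9*(4 + 2*F)/F (V(F) = -9*(4 + (F + F))/F = -9*(4 + 2*F)/F)
n = 997197 (n = -228 + 997425 = 997197)
n + (-73*V(-6))*u = 997197 - 73*(-18 - 36/(-6))*(-1251) = 997197 - 73*(-18 - 36*(-1/6))*(-1251) = 997197 - 73*(-18 + 6)*(-1251) = 997197 - 73*(-12)*(-1251) = 997197 + 876*(-1251) = 997197 - 1095876 = -98679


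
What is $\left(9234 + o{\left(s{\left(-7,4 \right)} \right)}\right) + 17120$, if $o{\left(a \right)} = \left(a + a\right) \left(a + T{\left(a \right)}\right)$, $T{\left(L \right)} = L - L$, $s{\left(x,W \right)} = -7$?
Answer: $26452$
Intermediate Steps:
$T{\left(L \right)} = 0$
$o{\left(a \right)} = 2 a^{2}$ ($o{\left(a \right)} = \left(a + a\right) \left(a + 0\right) = 2 a a = 2 a^{2}$)
$\left(9234 + o{\left(s{\left(-7,4 \right)} \right)}\right) + 17120 = \left(9234 + 2 \left(-7\right)^{2}\right) + 17120 = \left(9234 + 2 \cdot 49\right) + 17120 = \left(9234 + 98\right) + 17120 = 9332 + 17120 = 26452$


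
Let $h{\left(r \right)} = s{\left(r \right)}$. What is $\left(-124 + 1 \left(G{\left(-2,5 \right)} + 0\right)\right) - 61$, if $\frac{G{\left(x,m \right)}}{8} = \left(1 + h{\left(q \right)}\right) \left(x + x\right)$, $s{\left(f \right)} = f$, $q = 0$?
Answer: $-217$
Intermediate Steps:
$h{\left(r \right)} = r$
$G{\left(x,m \right)} = 16 x$ ($G{\left(x,m \right)} = 8 \left(1 + 0\right) \left(x + x\right) = 8 \cdot 1 \cdot 2 x = 8 \cdot 2 x = 16 x$)
$\left(-124 + 1 \left(G{\left(-2,5 \right)} + 0\right)\right) - 61 = \left(-124 + 1 \left(16 \left(-2\right) + 0\right)\right) - 61 = \left(-124 + 1 \left(-32 + 0\right)\right) - 61 = \left(-124 + 1 \left(-32\right)\right) - 61 = \left(-124 - 32\right) - 61 = -156 - 61 = -217$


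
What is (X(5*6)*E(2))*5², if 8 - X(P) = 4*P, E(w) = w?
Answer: -5600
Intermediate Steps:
X(P) = 8 - 4*P
(X(5*6)*E(2))*5² = ((8 - 20*6)*2)*5² = ((8 - 4*30)*2)*25 = ((8 - 120)*2)*25 = -112*2*25 = -224*25 = -5600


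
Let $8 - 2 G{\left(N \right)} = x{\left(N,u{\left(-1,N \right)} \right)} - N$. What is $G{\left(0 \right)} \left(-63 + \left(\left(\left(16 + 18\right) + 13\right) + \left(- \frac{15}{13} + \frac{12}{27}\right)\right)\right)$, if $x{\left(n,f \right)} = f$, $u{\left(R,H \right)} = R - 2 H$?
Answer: $- \frac{1955}{26} \approx -75.192$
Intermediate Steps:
$G{\left(N \right)} = \frac{9}{2} + \frac{3 N}{2}$ ($G{\left(N \right)} = 4 - \frac{\left(-1 - 2 N\right) - N}{2} = 4 - \frac{-1 - 3 N}{2} = 4 + \left(\frac{1}{2} + \frac{3 N}{2}\right) = \frac{9}{2} + \frac{3 N}{2}$)
$G{\left(0 \right)} \left(-63 + \left(\left(\left(16 + 18\right) + 13\right) + \left(- \frac{15}{13} + \frac{12}{27}\right)\right)\right) = \left(\frac{9}{2} + \frac{3}{2} \cdot 0\right) \left(-63 + \left(\left(\left(16 + 18\right) + 13\right) + \left(- \frac{15}{13} + \frac{12}{27}\right)\right)\right) = \left(\frac{9}{2} + 0\right) \left(-63 + \left(\left(34 + 13\right) + \left(\left(-15\right) \frac{1}{13} + 12 \cdot \frac{1}{27}\right)\right)\right) = \frac{9 \left(-63 + \left(47 + \left(- \frac{15}{13} + \frac{4}{9}\right)\right)\right)}{2} = \frac{9 \left(-63 + \left(47 - \frac{83}{117}\right)\right)}{2} = \frac{9 \left(-63 + \frac{5416}{117}\right)}{2} = \frac{9}{2} \left(- \frac{1955}{117}\right) = - \frac{1955}{26}$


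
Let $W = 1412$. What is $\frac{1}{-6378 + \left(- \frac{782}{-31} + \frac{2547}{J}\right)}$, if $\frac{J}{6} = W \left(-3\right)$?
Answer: $- \frac{87544}{556156037} \approx -0.00015741$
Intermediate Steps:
$J = -25416$ ($J = 6 \cdot 1412 \left(-3\right) = 6 \left(-4236\right) = -25416$)
$\frac{1}{-6378 + \left(- \frac{782}{-31} + \frac{2547}{J}\right)} = \frac{1}{-6378 + \left(- \frac{782}{-31} + \frac{2547}{-25416}\right)} = \frac{1}{-6378 + \left(\left(-782\right) \left(- \frac{1}{31}\right) + 2547 \left(- \frac{1}{25416}\right)\right)} = \frac{1}{-6378 + \left(\frac{782}{31} - \frac{283}{2824}\right)} = \frac{1}{-6378 + \frac{2199595}{87544}} = \frac{1}{- \frac{556156037}{87544}} = - \frac{87544}{556156037}$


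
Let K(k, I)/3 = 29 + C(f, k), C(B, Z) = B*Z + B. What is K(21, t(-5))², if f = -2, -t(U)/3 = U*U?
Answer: 2025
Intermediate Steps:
t(U) = -3*U² (t(U) = -3*U*U = -3*U²)
C(B, Z) = B + B*Z
K(k, I) = 81 - 6*k (K(k, I) = 3*(29 - 2*(1 + k)) = 3*(29 + (-2 - 2*k)) = 3*(27 - 2*k) = 81 - 6*k)
K(21, t(-5))² = (81 - 6*21)² = (81 - 126)² = (-45)² = 2025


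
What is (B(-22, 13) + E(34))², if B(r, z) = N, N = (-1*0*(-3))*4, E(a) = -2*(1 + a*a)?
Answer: 5354596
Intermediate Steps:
E(a) = -2 - 2*a² (E(a) = -2*(1 + a²) = -2 - 2*a²)
N = 0 (N = (0*(-3))*4 = 0*4 = 0)
B(r, z) = 0
(B(-22, 13) + E(34))² = (0 + (-2 - 2*34²))² = (0 + (-2 - 2*1156))² = (0 + (-2 - 2312))² = (0 - 2314)² = (-2314)² = 5354596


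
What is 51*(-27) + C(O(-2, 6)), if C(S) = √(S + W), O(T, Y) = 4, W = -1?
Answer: -1377 + √3 ≈ -1375.3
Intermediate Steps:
C(S) = √(-1 + S) (C(S) = √(S - 1) = √(-1 + S))
51*(-27) + C(O(-2, 6)) = 51*(-27) + √(-1 + 4) = -1377 + √3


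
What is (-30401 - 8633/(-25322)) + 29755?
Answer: -16349379/25322 ≈ -645.66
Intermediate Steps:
(-30401 - 8633/(-25322)) + 29755 = (-30401 - 8633*(-1/25322)) + 29755 = (-30401 + 8633/25322) + 29755 = -769805489/25322 + 29755 = -16349379/25322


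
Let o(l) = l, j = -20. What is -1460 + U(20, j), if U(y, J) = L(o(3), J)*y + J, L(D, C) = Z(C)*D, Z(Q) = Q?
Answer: -2680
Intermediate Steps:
L(D, C) = C*D
U(y, J) = J + 3*J*y (U(y, J) = (J*3)*y + J = (3*J)*y + J = 3*J*y + J = J + 3*J*y)
-1460 + U(20, j) = -1460 - 20*(1 + 3*20) = -1460 - 20*(1 + 60) = -1460 - 20*61 = -1460 - 1220 = -2680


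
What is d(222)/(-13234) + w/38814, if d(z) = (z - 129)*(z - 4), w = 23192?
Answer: -119998027/128416119 ≈ -0.93445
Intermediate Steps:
d(z) = (-129 + z)*(-4 + z)
d(222)/(-13234) + w/38814 = (516 + 222**2 - 133*222)/(-13234) + 23192/38814 = (516 + 49284 - 29526)*(-1/13234) + 23192*(1/38814) = 20274*(-1/13234) + 11596/19407 = -10137/6617 + 11596/19407 = -119998027/128416119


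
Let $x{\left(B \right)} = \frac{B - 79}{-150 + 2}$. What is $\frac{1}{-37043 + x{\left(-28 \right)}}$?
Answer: $- \frac{148}{5482257} \approx -2.6996 \cdot 10^{-5}$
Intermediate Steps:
$x{\left(B \right)} = \frac{79}{148} - \frac{B}{148}$ ($x{\left(B \right)} = \frac{-79 + B}{-148} = \left(-79 + B\right) \left(- \frac{1}{148}\right) = \frac{79}{148} - \frac{B}{148}$)
$\frac{1}{-37043 + x{\left(-28 \right)}} = \frac{1}{-37043 + \left(\frac{79}{148} - - \frac{7}{37}\right)} = \frac{1}{-37043 + \left(\frac{79}{148} + \frac{7}{37}\right)} = \frac{1}{-37043 + \frac{107}{148}} = \frac{1}{- \frac{5482257}{148}} = - \frac{148}{5482257}$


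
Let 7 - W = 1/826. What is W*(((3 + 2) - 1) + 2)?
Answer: 17343/413 ≈ 41.993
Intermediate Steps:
W = 5781/826 (W = 7 - 1/826 = 5781/826 ≈ 6.9988)
W*(((3 + 2) - 1) + 2) = 5781*(((3 + 2) - 1) + 2)/826 = 5781*((5 - 1) + 2)/826 = 5781*(4 + 2)/826 = (5781/826)*6 = 17343/413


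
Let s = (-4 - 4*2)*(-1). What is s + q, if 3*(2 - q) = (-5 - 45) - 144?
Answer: 236/3 ≈ 78.667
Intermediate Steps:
q = 200/3 (q = 2 - ((-5 - 45) - 144)/3 = 2 - (-50 - 144)/3 = 2 - ⅓*(-194) = 2 + 194/3 = 200/3 ≈ 66.667)
s = 12 (s = (-4 - 8)*(-1) = -12*(-1) = 12)
s + q = 12 + 200/3 = 236/3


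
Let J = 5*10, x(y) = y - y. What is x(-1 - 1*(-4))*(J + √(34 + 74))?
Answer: 0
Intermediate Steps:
x(y) = 0
J = 50
x(-1 - 1*(-4))*(J + √(34 + 74)) = 0*(50 + √(34 + 74)) = 0*(50 + √108) = 0*(50 + 6*√3) = 0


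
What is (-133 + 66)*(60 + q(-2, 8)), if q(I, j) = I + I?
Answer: -3752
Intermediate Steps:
q(I, j) = 2*I
(-133 + 66)*(60 + q(-2, 8)) = (-133 + 66)*(60 + 2*(-2)) = -67*(60 - 4) = -67*56 = -3752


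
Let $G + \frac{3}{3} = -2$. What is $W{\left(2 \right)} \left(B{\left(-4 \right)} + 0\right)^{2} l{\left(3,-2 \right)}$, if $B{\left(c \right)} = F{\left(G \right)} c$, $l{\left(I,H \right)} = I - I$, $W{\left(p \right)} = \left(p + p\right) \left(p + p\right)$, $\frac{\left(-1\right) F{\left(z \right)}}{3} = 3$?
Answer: $0$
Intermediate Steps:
$G = -3$ ($G = -1 - 2 = -3$)
$F{\left(z \right)} = -9$ ($F{\left(z \right)} = \left(-3\right) 3 = -9$)
$W{\left(p \right)} = 4 p^{2}$ ($W{\left(p \right)} = 2 p 2 p = 4 p^{2}$)
$l{\left(I,H \right)} = 0$
$B{\left(c \right)} = - 9 c$
$W{\left(2 \right)} \left(B{\left(-4 \right)} + 0\right)^{2} l{\left(3,-2 \right)} = 4 \cdot 2^{2} \left(\left(-9\right) \left(-4\right) + 0\right)^{2} \cdot 0 = 4 \cdot 4 \left(36 + 0\right)^{2} \cdot 0 = 16 \cdot 36^{2} \cdot 0 = 16 \cdot 1296 \cdot 0 = 20736 \cdot 0 = 0$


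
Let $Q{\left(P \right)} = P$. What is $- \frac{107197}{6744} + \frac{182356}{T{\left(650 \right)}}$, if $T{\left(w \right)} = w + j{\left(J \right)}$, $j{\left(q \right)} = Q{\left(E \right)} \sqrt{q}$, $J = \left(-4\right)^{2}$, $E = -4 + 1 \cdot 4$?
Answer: $\frac{580065407}{2191800} \approx 264.65$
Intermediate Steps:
$E = 0$ ($E = -4 + 4 = 0$)
$J = 16$
$j{\left(q \right)} = 0$ ($j{\left(q \right)} = 0 \sqrt{q} = 0$)
$T{\left(w \right)} = w$ ($T{\left(w \right)} = w + 0 = w$)
$- \frac{107197}{6744} + \frac{182356}{T{\left(650 \right)}} = - \frac{107197}{6744} + \frac{182356}{650} = \left(-107197\right) \frac{1}{6744} + 182356 \cdot \frac{1}{650} = - \frac{107197}{6744} + \frac{91178}{325} = \frac{580065407}{2191800}$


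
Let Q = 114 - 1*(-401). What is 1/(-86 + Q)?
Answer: 1/429 ≈ 0.0023310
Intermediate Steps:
Q = 515 (Q = 114 + 401 = 515)
1/(-86 + Q) = 1/(-86 + 515) = 1/429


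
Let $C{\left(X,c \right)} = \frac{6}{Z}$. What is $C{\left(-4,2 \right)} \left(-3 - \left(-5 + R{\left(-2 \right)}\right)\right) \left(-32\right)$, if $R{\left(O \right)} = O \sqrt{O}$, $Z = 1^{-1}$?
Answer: $-384 - 384 i \sqrt{2} \approx -384.0 - 543.06 i$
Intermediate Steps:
$Z = 1$
$C{\left(X,c \right)} = 6$ ($C{\left(X,c \right)} = \frac{6}{1} = 6 \cdot 1 = 6$)
$R{\left(O \right)} = O^{\frac{3}{2}}$
$C{\left(-4,2 \right)} \left(-3 - \left(-5 + R{\left(-2 \right)}\right)\right) \left(-32\right) = 6 \left(-3 + \left(5 - \left(-2\right)^{\frac{3}{2}}\right)\right) \left(-32\right) = 6 \left(-3 + \left(5 - - 2 i \sqrt{2}\right)\right) \left(-32\right) = 6 \left(-3 + \left(5 + 2 i \sqrt{2}\right)\right) \left(-32\right) = 6 \left(2 + 2 i \sqrt{2}\right) \left(-32\right) = \left(12 + 12 i \sqrt{2}\right) \left(-32\right) = -384 - 384 i \sqrt{2}$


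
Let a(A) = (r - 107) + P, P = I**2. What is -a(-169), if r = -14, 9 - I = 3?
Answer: 85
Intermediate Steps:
I = 6 (I = 9 - 1*3 = 9 - 3 = 6)
P = 36 (P = 6**2 = 36)
a(A) = -85 (a(A) = (-14 - 107) + 36 = -121 + 36 = -85)
-a(-169) = -1*(-85) = 85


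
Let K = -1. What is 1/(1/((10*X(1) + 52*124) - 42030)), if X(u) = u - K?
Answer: -35562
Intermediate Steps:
X(u) = 1 + u (X(u) = u - 1*(-1) = u + 1 = 1 + u)
1/(1/((10*X(1) + 52*124) - 42030)) = 1/(1/((10*(1 + 1) + 52*124) - 42030)) = 1/(1/((10*2 + 6448) - 42030)) = 1/(1/((20 + 6448) - 42030)) = 1/(1/(6468 - 42030)) = 1/(1/(-35562)) = 1/(-1/35562) = -35562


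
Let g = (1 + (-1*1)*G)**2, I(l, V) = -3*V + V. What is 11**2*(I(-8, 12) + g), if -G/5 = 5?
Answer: 78892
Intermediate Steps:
I(l, V) = -2*V
G = -25 (G = -5*5 = -25)
g = 676 (g = (1 - 1*1*(-25))**2 = (1 - 1*(-25))**2 = (1 + 25)**2 = 26**2 = 676)
11**2*(I(-8, 12) + g) = 11**2*(-2*12 + 676) = 121*(-24 + 676) = 121*652 = 78892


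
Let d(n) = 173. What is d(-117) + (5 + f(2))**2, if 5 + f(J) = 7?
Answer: 222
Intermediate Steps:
f(J) = 2 (f(J) = -5 + 7 = 2)
d(-117) + (5 + f(2))**2 = 173 + (5 + 2)**2 = 173 + 7**2 = 173 + 49 = 222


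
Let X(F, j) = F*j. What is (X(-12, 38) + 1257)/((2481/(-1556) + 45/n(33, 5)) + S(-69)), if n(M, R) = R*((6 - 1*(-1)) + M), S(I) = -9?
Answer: -4154520/53783 ≈ -77.246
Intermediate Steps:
n(M, R) = R*(7 + M) (n(M, R) = R*((6 + 1) + M) = R*(7 + M))
(X(-12, 38) + 1257)/((2481/(-1556) + 45/n(33, 5)) + S(-69)) = (-12*38 + 1257)/((2481/(-1556) + 45/((5*(7 + 33)))) - 9) = (-456 + 1257)/((2481*(-1/1556) + 45/((5*40))) - 9) = 801/((-2481/1556 + 45/200) - 9) = 801/((-2481/1556 + 45*(1/200)) - 9) = 801/((-2481/1556 + 9/40) - 9) = 801/(-21309/15560 - 9) = 801/(-161349/15560) = 801*(-15560/161349) = -4154520/53783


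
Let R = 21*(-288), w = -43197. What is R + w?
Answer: -49245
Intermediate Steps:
R = -6048
R + w = -6048 - 43197 = -49245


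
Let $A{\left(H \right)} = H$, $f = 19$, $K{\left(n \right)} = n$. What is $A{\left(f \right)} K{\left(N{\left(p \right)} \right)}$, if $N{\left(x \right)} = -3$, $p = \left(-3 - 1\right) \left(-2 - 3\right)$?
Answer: $-57$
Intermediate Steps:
$p = 20$ ($p = \left(-4\right) \left(-5\right) = 20$)
$A{\left(f \right)} K{\left(N{\left(p \right)} \right)} = 19 \left(-3\right) = -57$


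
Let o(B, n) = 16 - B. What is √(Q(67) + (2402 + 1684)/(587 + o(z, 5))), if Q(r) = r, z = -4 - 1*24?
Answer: √29255053/631 ≈ 8.5718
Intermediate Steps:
z = -28 (z = -4 - 24 = -28)
√(Q(67) + (2402 + 1684)/(587 + o(z, 5))) = √(67 + (2402 + 1684)/(587 + (16 - 1*(-28)))) = √(67 + 4086/(587 + (16 + 28))) = √(67 + 4086/(587 + 44)) = √(67 + 4086/631) = √(46363/631) = √29255053/631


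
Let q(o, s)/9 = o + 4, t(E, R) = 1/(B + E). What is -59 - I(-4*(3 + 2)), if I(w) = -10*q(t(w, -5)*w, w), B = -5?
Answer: 373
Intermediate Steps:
t(E, R) = 1/(-5 + E)
q(o, s) = 36 + 9*o (q(o, s) = 9*(o + 4) = 9*(4 + o) = 36 + 9*o)
I(w) = -360 - 90*w/(-5 + w) (I(w) = -10*(36 + 9*(w/(-5 + w))) = -10*(36 + 9*w/(-5 + w)) = -360 - 90*w/(-5 + w))
-59 - I(-4*(3 + 2)) = -59 - 450*(4 - (-4)*(3 + 2))/(-5 - 4*(3 + 2)) = -59 - 450*(4 - (-4)*5)/(-5 - 4*5) = -59 - 450*(4 - 1*(-20))/(-5 - 20) = -59 - 450*(4 + 20)/(-25) = -59 - 450*(-1)*24/25 = -59 - 1*(-432) = -59 + 432 = 373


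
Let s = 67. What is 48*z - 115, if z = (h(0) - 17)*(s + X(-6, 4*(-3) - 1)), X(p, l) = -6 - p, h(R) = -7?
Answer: -77299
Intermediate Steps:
z = -1608 (z = (-7 - 17)*(67 + (-6 - 1*(-6))) = -24*(67 + (-6 + 6)) = -24*(67 + 0) = -24*67 = -1608)
48*z - 115 = 48*(-1608) - 115 = -77184 - 115 = -77299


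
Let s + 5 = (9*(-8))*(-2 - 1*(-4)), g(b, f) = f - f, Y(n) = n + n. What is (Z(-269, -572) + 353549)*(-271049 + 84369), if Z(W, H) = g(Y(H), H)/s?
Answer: -66000527320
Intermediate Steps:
Y(n) = 2*n
g(b, f) = 0
s = -149 (s = -5 + (9*(-8))*(-2 - 1*(-4)) = -5 - 72*(-2 + 4) = -5 - 72*2 = -5 - 144 = -149)
Z(W, H) = 0 (Z(W, H) = 0/(-149) = 0*(-1/149) = 0)
(Z(-269, -572) + 353549)*(-271049 + 84369) = (0 + 353549)*(-271049 + 84369) = 353549*(-186680) = -66000527320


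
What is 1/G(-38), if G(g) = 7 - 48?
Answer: -1/41 ≈ -0.024390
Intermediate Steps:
G(g) = -41
1/G(-38) = 1/(-41) = -1/41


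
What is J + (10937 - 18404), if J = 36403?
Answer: 28936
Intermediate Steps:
J + (10937 - 18404) = 36403 + (10937 - 18404) = 36403 - 7467 = 28936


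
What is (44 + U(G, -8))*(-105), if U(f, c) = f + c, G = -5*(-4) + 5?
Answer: -6405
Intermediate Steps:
G = 25 (G = 20 + 5 = 25)
U(f, c) = c + f
(44 + U(G, -8))*(-105) = (44 + (-8 + 25))*(-105) = (44 + 17)*(-105) = 61*(-105) = -6405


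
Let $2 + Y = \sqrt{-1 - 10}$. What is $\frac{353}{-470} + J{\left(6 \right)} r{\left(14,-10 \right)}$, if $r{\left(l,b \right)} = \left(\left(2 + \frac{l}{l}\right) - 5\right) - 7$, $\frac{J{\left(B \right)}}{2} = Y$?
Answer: $\frac{16567}{470} - 18 i \sqrt{11} \approx 35.249 - 59.699 i$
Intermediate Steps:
$Y = -2 + i \sqrt{11}$ ($Y = -2 + \sqrt{-1 - 10} = -2 + \sqrt{-11} = -2 + i \sqrt{11} \approx -2.0 + 3.3166 i$)
$J{\left(B \right)} = -4 + 2 i \sqrt{11}$ ($J{\left(B \right)} = 2 \left(-2 + i \sqrt{11}\right) = -4 + 2 i \sqrt{11}$)
$r{\left(l,b \right)} = -9$ ($r{\left(l,b \right)} = \left(\left(2 + 1\right) - 5\right) - 7 = \left(3 - 5\right) - 7 = -2 - 7 = -9$)
$\frac{353}{-470} + J{\left(6 \right)} r{\left(14,-10 \right)} = \frac{353}{-470} + \left(-4 + 2 i \sqrt{11}\right) \left(-9\right) = 353 \left(- \frac{1}{470}\right) + \left(36 - 18 i \sqrt{11}\right) = - \frac{353}{470} + \left(36 - 18 i \sqrt{11}\right) = \frac{16567}{470} - 18 i \sqrt{11}$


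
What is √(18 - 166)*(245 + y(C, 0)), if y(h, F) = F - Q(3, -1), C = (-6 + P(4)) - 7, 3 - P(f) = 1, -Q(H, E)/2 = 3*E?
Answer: 478*I*√37 ≈ 2907.6*I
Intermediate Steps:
Q(H, E) = -6*E
P(f) = 2 (P(f) = 3 - 1*1 = 3 - 1 = 2)
C = -11 (C = (-6 + 2) - 7 = -4 - 7 = -11)
y(h, F) = -6 + F (y(h, F) = F - (-6)*(-1) = F - 1*6 = F - 6 = -6 + F)
√(18 - 166)*(245 + y(C, 0)) = √(18 - 166)*(245 + (-6 + 0)) = √(-148)*(245 - 6) = (2*I*√37)*239 = 478*I*√37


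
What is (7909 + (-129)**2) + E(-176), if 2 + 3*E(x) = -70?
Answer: 24526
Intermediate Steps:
E(x) = -24 (E(x) = -2/3 + (1/3)*(-70) = -2/3 - 70/3 = -24)
(7909 + (-129)**2) + E(-176) = (7909 + (-129)**2) - 24 = (7909 + 16641) - 24 = 24550 - 24 = 24526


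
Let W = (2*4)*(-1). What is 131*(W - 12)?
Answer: -2620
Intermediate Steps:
W = -8 (W = 8*(-1) = -8)
131*(W - 12) = 131*(-8 - 12) = 131*(-20) = -2620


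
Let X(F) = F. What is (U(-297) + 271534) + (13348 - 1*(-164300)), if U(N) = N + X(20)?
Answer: 448905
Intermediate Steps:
U(N) = 20 + N (U(N) = N + 20 = 20 + N)
(U(-297) + 271534) + (13348 - 1*(-164300)) = ((20 - 297) + 271534) + (13348 - 1*(-164300)) = (-277 + 271534) + (13348 + 164300) = 271257 + 177648 = 448905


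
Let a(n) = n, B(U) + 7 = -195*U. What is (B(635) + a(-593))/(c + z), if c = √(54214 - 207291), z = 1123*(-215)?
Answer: 3337977125/6477315678 + 13825*I*√153077/6477315678 ≈ 0.51533 + 0.00083507*I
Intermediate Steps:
B(U) = -7 - 195*U
z = -241445
c = I*√153077 (c = √(-153077) = I*√153077 ≈ 391.25*I)
(B(635) + a(-593))/(c + z) = ((-7 - 195*635) - 593)/(I*√153077 - 241445) = ((-7 - 123825) - 593)/(-241445 + I*√153077) = (-123832 - 593)/(-241445 + I*√153077) = -124425/(-241445 + I*√153077)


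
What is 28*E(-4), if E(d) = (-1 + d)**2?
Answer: 700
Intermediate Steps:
28*E(-4) = 28*(-1 - 4)**2 = 28*(-5)**2 = 28*25 = 700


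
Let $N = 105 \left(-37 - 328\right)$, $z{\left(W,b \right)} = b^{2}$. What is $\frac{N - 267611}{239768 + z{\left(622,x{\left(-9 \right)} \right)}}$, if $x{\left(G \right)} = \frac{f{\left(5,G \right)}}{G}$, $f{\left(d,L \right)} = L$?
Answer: $- \frac{305936}{239769} \approx -1.276$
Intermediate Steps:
$x{\left(G \right)} = 1$ ($x{\left(G \right)} = \frac{G}{G} = 1$)
$N = -38325$ ($N = 105 \left(-365\right) = -38325$)
$\frac{N - 267611}{239768 + z{\left(622,x{\left(-9 \right)} \right)}} = \frac{-38325 - 267611}{239768 + 1^{2}} = - \frac{305936}{239768 + 1} = - \frac{305936}{239769}$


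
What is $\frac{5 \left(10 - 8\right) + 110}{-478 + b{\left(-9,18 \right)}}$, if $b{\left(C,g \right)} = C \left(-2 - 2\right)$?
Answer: $- \frac{60}{221} \approx -0.27149$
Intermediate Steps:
$b{\left(C,g \right)} = - 4 C$ ($b{\left(C,g \right)} = C \left(-4\right) = - 4 C$)
$\frac{5 \left(10 - 8\right) + 110}{-478 + b{\left(-9,18 \right)}} = \frac{5 \left(10 - 8\right) + 110}{-478 - -36} = \frac{5 \cdot 2 + 110}{-478 + 36} = \frac{10 + 110}{-442} = 120 \left(- \frac{1}{442}\right) = - \frac{60}{221}$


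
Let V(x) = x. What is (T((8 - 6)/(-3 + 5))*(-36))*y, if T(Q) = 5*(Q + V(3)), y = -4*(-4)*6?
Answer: -69120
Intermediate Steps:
y = 96 (y = 16*6 = 96)
T(Q) = 15 + 5*Q (T(Q) = 5*(Q + 3) = 5*(3 + Q) = 15 + 5*Q)
(T((8 - 6)/(-3 + 5))*(-36))*y = ((15 + 5*((8 - 6)/(-3 + 5)))*(-36))*96 = ((15 + 5*(2/2))*(-36))*96 = ((15 + 5*(2*(1/2)))*(-36))*96 = ((15 + 5*1)*(-36))*96 = ((15 + 5)*(-36))*96 = (20*(-36))*96 = -720*96 = -69120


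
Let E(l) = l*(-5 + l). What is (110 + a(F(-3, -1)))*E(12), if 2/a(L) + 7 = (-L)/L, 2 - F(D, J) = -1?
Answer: 9219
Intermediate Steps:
F(D, J) = 3 (F(D, J) = 2 - 1*(-1) = 2 + 1 = 3)
a(L) = -1/4 (a(L) = 2/(-7 + (-L)/L) = 2/(-7 - 1) = 2/(-8) = 2*(-1/8) = -1/4)
(110 + a(F(-3, -1)))*E(12) = (110 - 1/4)*(12*(-5 + 12)) = 439*(12*7)/4 = (439/4)*84 = 9219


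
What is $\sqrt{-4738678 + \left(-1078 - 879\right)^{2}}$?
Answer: $3 i \sqrt{100981} \approx 953.33 i$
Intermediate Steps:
$\sqrt{-4738678 + \left(-1078 - 879\right)^{2}} = \sqrt{-4738678 + \left(-1957\right)^{2}} = \sqrt{-4738678 + 3829849} = \sqrt{-908829} = 3 i \sqrt{100981}$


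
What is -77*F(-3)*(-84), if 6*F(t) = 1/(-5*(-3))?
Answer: 1078/15 ≈ 71.867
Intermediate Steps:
F(t) = 1/90 (F(t) = 1/(6*((-5*(-3)))) = (⅙)/15 = (⅙)*(1/15) = 1/90)
-77*F(-3)*(-84) = -77*1/90*(-84) = -77/90*(-84) = 1078/15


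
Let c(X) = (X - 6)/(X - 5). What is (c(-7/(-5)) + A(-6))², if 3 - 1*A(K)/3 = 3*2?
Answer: 19321/324 ≈ 59.633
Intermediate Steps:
c(X) = (-6 + X)/(-5 + X)
A(K) = -9 (A(K) = 9 - 9*2 = 9 - 3*6 = 9 - 18 = -9)
(c(-7/(-5)) + A(-6))² = ((-6 - 7/(-5))/(-5 - 7/(-5)) - 9)² = ((-6 - 7*(-⅕))/(-5 - 7*(-⅕)) - 9)² = ((-6 + 7/5)/(-5 + 7/5) - 9)² = (-23/5/(-18/5) - 9)² = (-5/18*(-23/5) - 9)² = (23/18 - 9)² = (-139/18)² = 19321/324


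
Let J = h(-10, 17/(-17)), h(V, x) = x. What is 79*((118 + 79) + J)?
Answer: 15484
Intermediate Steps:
J = -1 (J = 17/(-17) = 17*(-1/17) = -1)
79*((118 + 79) + J) = 79*((118 + 79) - 1) = 79*(197 - 1) = 79*196 = 15484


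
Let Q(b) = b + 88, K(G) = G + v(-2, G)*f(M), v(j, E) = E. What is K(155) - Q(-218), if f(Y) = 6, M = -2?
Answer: 1215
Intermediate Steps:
K(G) = 7*G (K(G) = G + G*6 = G + 6*G = 7*G)
Q(b) = 88 + b
K(155) - Q(-218) = 7*155 - (88 - 218) = 1085 - 1*(-130) = 1085 + 130 = 1215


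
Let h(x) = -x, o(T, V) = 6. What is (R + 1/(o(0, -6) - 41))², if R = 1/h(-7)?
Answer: 16/1225 ≈ 0.013061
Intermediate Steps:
R = ⅐ (R = 1/(-1*(-7)) = 1/7 = ⅐ ≈ 0.14286)
(R + 1/(o(0, -6) - 41))² = (⅐ + 1/(6 - 41))² = (⅐ + 1/(-35))² = (⅐ - 1/35)² = (4/35)² = 16/1225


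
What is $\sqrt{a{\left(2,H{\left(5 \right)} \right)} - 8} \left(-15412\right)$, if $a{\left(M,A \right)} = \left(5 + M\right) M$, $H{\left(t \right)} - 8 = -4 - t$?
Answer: $- 15412 \sqrt{6} \approx -37752.0$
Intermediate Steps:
$H{\left(t \right)} = 4 - t$ ($H{\left(t \right)} = 8 - \left(4 + t\right) = 4 - t$)
$a{\left(M,A \right)} = M \left(5 + M\right)$
$\sqrt{a{\left(2,H{\left(5 \right)} \right)} - 8} \left(-15412\right) = \sqrt{2 \left(5 + 2\right) - 8} \left(-15412\right) = \sqrt{2 \cdot 7 - 8} \left(-15412\right) = \sqrt{14 - 8} \left(-15412\right) = \sqrt{6} \left(-15412\right) = - 15412 \sqrt{6}$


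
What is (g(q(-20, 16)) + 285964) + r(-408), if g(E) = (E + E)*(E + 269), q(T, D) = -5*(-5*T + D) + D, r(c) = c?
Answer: 618316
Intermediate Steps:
q(T, D) = -4*D + 25*T (q(T, D) = -5*(D - 5*T) + D = (-5*D + 25*T) + D = -4*D + 25*T)
g(E) = 2*E*(269 + E) (g(E) = (2*E)*(269 + E) = 2*E*(269 + E))
(g(q(-20, 16)) + 285964) + r(-408) = (2*(-4*16 + 25*(-20))*(269 + (-4*16 + 25*(-20))) + 285964) - 408 = (2*(-64 - 500)*(269 + (-64 - 500)) + 285964) - 408 = (2*(-564)*(269 - 564) + 285964) - 408 = (2*(-564)*(-295) + 285964) - 408 = (332760 + 285964) - 408 = 618724 - 408 = 618316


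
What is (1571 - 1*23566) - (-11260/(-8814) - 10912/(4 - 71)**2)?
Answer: -435104774771/19783023 ≈ -21994.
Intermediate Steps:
(1571 - 1*23566) - (-11260/(-8814) - 10912/(4 - 71)**2) = (1571 - 23566) - (-11260*(-1/8814) - 10912/((-67)**2)) = -21995 - (5630/4407 - 10912/4489) = -21995 - 1*(-22816114/19783023) = -21995 + 22816114/19783023 = -435104774771/19783023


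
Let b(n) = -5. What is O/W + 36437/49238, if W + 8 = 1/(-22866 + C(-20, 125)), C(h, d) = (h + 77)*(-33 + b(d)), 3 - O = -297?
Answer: -362460920491/9860254166 ≈ -36.760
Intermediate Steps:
O = 300 (O = 3 - 1*(-297) = 3 + 297 = 300)
C(h, d) = -2926 - 38*h (C(h, d) = (h + 77)*(-33 - 5) = (77 + h)*(-38) = -2926 - 38*h)
W = -200257/25032 (W = -8 + 1/(-22866 + (-2926 - 38*(-20))) = -8 + 1/(-22866 + (-2926 + 760)) = -8 + 1/(-22866 - 2166) = -8 + 1/(-25032) = -8 - 1/25032 = -200257/25032 ≈ -8.0000)
O/W + 36437/49238 = 300/(-200257/25032) + 36437/49238 = 300*(-25032/200257) + 36437*(1/49238) = -7509600/200257 + 36437/49238 = -362460920491/9860254166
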